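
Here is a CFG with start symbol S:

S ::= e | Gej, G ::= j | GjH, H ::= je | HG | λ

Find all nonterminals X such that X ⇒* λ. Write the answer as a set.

{H}

Directly nullable (have an ε-rule): {H}.
Not nullable: G, S — each has a terminal in every rule's right-hand side or depends on a non-nullable symbol.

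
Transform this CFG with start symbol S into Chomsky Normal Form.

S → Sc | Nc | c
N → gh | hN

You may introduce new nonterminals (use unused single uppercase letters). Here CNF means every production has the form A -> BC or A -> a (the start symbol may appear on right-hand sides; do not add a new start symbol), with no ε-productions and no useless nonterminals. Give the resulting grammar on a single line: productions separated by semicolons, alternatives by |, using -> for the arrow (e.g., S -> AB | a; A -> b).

No ε-productions.
No unit productions to eliminate.
TERM: introduce C -> c, A -> g, B -> h and substitute in every rule of length ≥2.

S -> c | NC | SC; A -> g; B -> h; C -> c; N -> AB | BN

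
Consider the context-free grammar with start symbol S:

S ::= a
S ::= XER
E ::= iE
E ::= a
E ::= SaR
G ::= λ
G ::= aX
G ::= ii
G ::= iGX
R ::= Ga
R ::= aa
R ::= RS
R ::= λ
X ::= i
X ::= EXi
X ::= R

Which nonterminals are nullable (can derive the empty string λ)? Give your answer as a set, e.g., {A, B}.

{G, R, X}

Directly nullable (have an ε-rule): {G, R}.
X is nullable via X -> R (every symbol on the right is already known nullable).
Not nullable: E, S — each has a terminal in every rule's right-hand side or depends on a non-nullable symbol.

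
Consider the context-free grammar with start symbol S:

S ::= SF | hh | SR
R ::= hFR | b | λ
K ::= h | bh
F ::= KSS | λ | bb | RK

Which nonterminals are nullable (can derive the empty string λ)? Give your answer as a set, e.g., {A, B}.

Directly nullable (have an ε-rule): {F, R}.
Not nullable: K, S — each has a terminal in every rule's right-hand side or depends on a non-nullable symbol.

{F, R}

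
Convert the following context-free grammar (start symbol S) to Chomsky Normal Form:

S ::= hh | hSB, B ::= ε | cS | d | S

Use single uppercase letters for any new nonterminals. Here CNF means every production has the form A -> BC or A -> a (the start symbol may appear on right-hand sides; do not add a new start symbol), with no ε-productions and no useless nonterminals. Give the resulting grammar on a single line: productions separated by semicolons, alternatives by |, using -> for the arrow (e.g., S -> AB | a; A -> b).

S -> CC | CE | CS; A -> c; B -> d | AS | CC | CD | CS; C -> h; D -> SB; E -> SB

Nullable: {B}; after ε-elimination: S -> hS | hh | hSB; B -> S | d | cS.
After unit-elimination: S -> hS | hh | hSB; B -> d | cS | hS | hh | hSB.
TERM: introduce A -> c, C -> h and substitute in every rule of length ≥2.
BIN: B -> CSB becomes B -> CD, D -> SB; S -> CSB becomes S -> CE, E -> SB.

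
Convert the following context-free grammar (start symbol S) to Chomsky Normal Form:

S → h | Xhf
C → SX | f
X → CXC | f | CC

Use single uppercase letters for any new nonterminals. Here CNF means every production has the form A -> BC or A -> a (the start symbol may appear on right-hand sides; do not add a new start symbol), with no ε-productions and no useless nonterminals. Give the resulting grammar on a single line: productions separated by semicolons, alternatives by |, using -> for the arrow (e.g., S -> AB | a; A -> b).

S -> h | XD; A -> h; B -> f; C -> f | SX; D -> AB; E -> XC; X -> f | CC | CE

No ε-productions.
No unit productions to eliminate.
TERM: introduce B -> f, A -> h and substitute in every rule of length ≥2.
BIN: S -> XAB becomes S -> XD, D -> AB; X -> CXC becomes X -> CE, E -> XC.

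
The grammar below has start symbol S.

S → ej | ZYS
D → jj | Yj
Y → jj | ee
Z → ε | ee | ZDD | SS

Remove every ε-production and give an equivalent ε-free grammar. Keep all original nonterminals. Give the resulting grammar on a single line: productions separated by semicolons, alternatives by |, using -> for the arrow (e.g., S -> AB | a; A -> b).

Nullable set: {Z}.
S -> ZYS: Z nullable, giving YS | ZYS.
Drop Z -> ε.
Z -> ZDD: Z nullable, giving DD | ZDD.
Unchanged (no nullable symbols): S -> ej; D -> Yj; D -> jj; Y -> ee; Y -> jj; Z -> SS; Z -> ee.

S -> YS | ej | ZYS; D -> Yj | jj; Y -> ee | jj; Z -> DD | SS | ee | ZDD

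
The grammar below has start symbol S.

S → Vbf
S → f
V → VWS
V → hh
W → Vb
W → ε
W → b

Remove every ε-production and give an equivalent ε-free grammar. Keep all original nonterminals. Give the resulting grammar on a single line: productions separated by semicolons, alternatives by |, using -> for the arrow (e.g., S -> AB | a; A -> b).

S -> f | Vbf; V -> VS | hh | VWS; W -> b | Vb

Nullable set: {W}.
V -> VWS: W nullable, giving VS | VWS.
Drop W -> ε.
Unchanged (no nullable symbols): S -> Vbf; S -> f; V -> hh; W -> Vb; W -> b.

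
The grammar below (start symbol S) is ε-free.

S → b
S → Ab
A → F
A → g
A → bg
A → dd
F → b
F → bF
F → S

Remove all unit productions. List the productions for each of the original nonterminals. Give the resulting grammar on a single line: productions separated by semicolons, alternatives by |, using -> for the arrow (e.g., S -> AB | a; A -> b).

Unit productions: A->F, F->S.
Unit pairs (A ⇒* B via units): (A,F), (A,S), (F,S).
S: inherits non-unit rules of {S} → Ab | b.
A: inherits non-unit rules of {A, F, S} → Ab | b | bF | bg | dd | g.
F: inherits non-unit rules of {F, S} → Ab | b | bF.

S -> b | Ab; A -> b | g | Ab | bF | bg | dd; F -> b | Ab | bF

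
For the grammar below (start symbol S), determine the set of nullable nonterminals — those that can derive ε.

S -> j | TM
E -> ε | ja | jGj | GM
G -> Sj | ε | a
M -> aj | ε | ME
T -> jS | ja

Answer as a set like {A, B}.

{E, G, M}

Directly nullable (have an ε-rule): {E, G, M}.
Not nullable: S, T — each has a terminal in every rule's right-hand side or depends on a non-nullable symbol.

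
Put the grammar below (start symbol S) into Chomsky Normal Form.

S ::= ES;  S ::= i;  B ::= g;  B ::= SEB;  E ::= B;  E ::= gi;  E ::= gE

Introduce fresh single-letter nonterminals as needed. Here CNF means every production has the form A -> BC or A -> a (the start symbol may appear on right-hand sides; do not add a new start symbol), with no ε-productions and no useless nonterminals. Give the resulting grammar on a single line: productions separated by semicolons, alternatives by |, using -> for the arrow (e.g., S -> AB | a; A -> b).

No ε-productions.
After unit-elimination: S -> i | ES; B -> g | SEB; E -> g | gE | gi | SEB.
TERM: introduce A -> g, C -> i and substitute in every rule of length ≥2.
BIN: B -> SEB becomes B -> SD, D -> EB; E -> SEB becomes E -> SF, F -> EB.

S -> i | ES; A -> g; B -> g | SD; C -> i; D -> EB; E -> g | AC | AE | SF; F -> EB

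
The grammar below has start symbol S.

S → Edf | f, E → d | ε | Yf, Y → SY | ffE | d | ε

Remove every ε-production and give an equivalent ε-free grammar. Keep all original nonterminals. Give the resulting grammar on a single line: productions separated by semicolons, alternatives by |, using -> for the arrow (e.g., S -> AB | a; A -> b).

Nullable set: {E, Y}.
S -> Edf: E nullable, giving Edf | df.
Drop E -> ε.
E -> Yf: Y nullable, giving Yf | f.
Drop Y -> ε.
Y -> SY: Y nullable, giving S | SY.
Y -> ffE: E nullable, giving ff | ffE.
Unchanged (no nullable symbols): S -> f; E -> d; Y -> d.

S -> f | df | Edf; E -> d | f | Yf; Y -> S | d | SY | ff | ffE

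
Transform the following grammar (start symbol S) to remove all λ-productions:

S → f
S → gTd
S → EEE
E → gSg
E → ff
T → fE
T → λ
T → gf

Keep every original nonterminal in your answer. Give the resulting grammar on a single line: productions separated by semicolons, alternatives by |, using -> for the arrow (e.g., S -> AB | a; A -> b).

S -> f | gd | EEE | gTd; E -> ff | gSg; T -> fE | gf

Nullable set: {T}.
S -> gTd: T nullable, giving gTd | gd.
Drop T -> λ.
Unchanged (no nullable symbols): S -> EEE; S -> f; E -> ff; E -> gSg; T -> fE; T -> gf.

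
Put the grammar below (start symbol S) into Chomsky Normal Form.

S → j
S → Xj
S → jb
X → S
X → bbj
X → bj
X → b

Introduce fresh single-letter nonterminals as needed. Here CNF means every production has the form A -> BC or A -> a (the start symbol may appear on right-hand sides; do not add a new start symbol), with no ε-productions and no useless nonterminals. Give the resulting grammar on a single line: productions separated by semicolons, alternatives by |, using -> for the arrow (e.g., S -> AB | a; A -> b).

S -> j | AB | XA; A -> j; B -> b; C -> BA; X -> b | j | AB | BA | BC | XA

No ε-productions.
After unit-elimination: S -> j | Xj | jb; X -> b | j | Xj | bj | jb | bbj.
TERM: introduce B -> b, A -> j and substitute in every rule of length ≥2.
BIN: X -> BBA becomes X -> BC, C -> BA.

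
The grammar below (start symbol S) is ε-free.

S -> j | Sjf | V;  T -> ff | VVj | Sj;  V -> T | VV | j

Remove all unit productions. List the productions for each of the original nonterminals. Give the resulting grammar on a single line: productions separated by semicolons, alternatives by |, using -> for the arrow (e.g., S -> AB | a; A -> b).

S -> j | Sj | VV | ff | Sjf | VVj; T -> Sj | ff | VVj; V -> j | Sj | VV | ff | VVj

Unit productions: S->V, V->T.
Unit pairs (A ⇒* B via units): (S,T), (S,V), (V,T).
S: inherits non-unit rules of {S, T, V} → Sj | Sjf | VV | VVj | ff | j.
T: inherits non-unit rules of {T} → Sj | VVj | ff.
V: inherits non-unit rules of {T, V} → Sj | VV | VVj | ff | j.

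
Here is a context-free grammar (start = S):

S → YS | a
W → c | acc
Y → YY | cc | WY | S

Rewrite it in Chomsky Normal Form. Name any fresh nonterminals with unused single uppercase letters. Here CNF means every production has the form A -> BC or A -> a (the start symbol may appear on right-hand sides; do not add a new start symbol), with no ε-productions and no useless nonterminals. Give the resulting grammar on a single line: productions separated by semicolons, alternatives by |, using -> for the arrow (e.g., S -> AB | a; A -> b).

S -> a | YS; A -> a; B -> c; C -> BB; W -> c | AC; Y -> a | BB | WY | YS | YY

No ε-productions.
After unit-elimination: S -> a | YS; W -> c | acc; Y -> a | WY | YS | YY | cc.
TERM: introduce A -> a, B -> c and substitute in every rule of length ≥2.
BIN: W -> ABB becomes W -> AC, C -> BB.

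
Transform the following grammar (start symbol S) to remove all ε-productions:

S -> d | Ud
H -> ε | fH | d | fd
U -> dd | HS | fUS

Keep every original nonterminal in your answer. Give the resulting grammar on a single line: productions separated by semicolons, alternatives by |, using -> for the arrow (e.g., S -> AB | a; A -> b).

Nullable set: {H}.
Drop H -> ε.
H -> fH: H nullable, giving f | fH.
U -> HS: H nullable, giving HS | S.
Unchanged (no nullable symbols): S -> Ud; S -> d; H -> d; H -> fd; U -> dd; U -> fUS.

S -> d | Ud; H -> d | f | fH | fd; U -> S | HS | dd | fUS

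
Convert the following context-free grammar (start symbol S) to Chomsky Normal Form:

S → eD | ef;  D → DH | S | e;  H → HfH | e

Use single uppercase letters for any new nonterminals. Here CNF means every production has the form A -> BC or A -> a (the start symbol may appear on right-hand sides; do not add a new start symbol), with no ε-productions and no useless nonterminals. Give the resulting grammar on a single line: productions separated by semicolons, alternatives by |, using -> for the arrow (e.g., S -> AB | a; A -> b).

S -> AB | AD; A -> e; B -> f; C -> BH; D -> e | AB | AD | DH; H -> e | HC

No ε-productions.
After unit-elimination: S -> eD | ef; D -> e | DH | eD | ef; H -> e | HfH.
TERM: introduce A -> e, B -> f and substitute in every rule of length ≥2.
BIN: H -> HBH becomes H -> HC, C -> BH.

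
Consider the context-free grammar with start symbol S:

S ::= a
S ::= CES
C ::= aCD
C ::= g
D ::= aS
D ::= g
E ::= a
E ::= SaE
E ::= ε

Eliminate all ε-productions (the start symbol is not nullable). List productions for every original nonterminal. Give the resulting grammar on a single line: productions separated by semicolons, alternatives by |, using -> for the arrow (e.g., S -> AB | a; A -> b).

S -> a | CS | CES; C -> g | aCD; D -> g | aS; E -> a | Sa | SaE

Nullable set: {E}.
S -> CES: E nullable, giving CES | CS.
Drop E -> ε.
E -> SaE: E nullable, giving Sa | SaE.
Unchanged (no nullable symbols): S -> a; C -> aCD; C -> g; D -> aS; D -> g; E -> a.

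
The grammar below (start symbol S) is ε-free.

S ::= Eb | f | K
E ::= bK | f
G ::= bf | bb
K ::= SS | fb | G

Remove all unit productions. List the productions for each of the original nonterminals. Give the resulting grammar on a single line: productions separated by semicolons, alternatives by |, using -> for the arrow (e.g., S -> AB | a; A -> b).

S -> f | Eb | SS | bb | bf | fb; E -> f | bK; G -> bb | bf; K -> SS | bb | bf | fb

Unit productions: K->G, S->K.
Unit pairs (A ⇒* B via units): (K,G), (S,G), (S,K).
S: inherits non-unit rules of {G, K, S} → Eb | SS | bb | bf | f | fb.
E: inherits non-unit rules of {E} → bK | f.
G: inherits non-unit rules of {G} → bb | bf.
K: inherits non-unit rules of {G, K} → SS | bb | bf | fb.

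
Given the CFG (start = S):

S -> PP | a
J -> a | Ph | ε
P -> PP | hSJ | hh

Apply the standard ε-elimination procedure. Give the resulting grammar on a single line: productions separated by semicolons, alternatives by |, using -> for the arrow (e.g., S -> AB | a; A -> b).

S -> a | PP; J -> a | Ph; P -> PP | hS | hh | hSJ

Nullable set: {J}.
Drop J -> ε.
P -> hSJ: J nullable, giving hS | hSJ.
Unchanged (no nullable symbols): S -> PP; S -> a; J -> Ph; J -> a; P -> PP; P -> hh.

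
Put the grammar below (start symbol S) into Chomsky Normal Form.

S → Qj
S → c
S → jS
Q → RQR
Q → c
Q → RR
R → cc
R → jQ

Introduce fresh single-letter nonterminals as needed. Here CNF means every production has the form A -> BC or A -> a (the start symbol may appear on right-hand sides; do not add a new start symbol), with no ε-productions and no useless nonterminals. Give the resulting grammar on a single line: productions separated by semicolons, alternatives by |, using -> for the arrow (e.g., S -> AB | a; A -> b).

S -> c | BS | QB; A -> c; B -> j; C -> QR; Q -> c | RC | RR; R -> AA | BQ

No ε-productions.
No unit productions to eliminate.
TERM: introduce A -> c, B -> j and substitute in every rule of length ≥2.
BIN: Q -> RQR becomes Q -> RC, C -> QR.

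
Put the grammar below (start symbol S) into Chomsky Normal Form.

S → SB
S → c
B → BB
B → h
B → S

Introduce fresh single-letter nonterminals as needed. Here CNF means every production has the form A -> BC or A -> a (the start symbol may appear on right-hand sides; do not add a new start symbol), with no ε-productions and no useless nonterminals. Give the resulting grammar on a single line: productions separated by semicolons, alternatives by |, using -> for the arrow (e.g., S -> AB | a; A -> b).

S -> c | SB; B -> c | h | BB | SB

No ε-productions.
After unit-elimination: S -> c | SB; B -> c | h | BB | SB.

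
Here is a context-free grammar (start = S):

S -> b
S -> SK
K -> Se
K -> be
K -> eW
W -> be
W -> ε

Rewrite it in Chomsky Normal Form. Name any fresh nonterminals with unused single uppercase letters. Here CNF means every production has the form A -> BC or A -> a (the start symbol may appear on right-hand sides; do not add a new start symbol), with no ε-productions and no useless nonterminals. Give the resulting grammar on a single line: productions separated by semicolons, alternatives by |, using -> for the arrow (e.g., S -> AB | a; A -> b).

S -> b | SK; A -> e; B -> b; K -> e | AW | BA | SA; W -> BA

Nullable: {W}; after ε-elimination: S -> b | SK; K -> e | Se | be | eW; W -> be.
No unit productions to eliminate.
TERM: introduce B -> b, A -> e and substitute in every rule of length ≥2.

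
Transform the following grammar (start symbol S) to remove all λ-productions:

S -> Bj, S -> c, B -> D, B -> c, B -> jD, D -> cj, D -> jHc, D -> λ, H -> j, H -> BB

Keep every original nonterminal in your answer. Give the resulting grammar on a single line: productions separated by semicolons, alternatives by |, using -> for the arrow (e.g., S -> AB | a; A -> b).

S -> c | j | Bj; B -> D | c | j | jD; D -> cj | jc | jHc; H -> B | j | BB

Nullable set: {B, D, H}.
S -> Bj: B nullable, giving Bj | j.
B -> D: D nullable, giving D.
B -> jD: D nullable, giving j | jD.
Drop D -> λ.
D -> jHc: H nullable, giving jHc | jc.
H -> BB: B, B nullable, giving B | BB.
Unchanged (no nullable symbols): S -> c; B -> c; D -> cj; H -> j.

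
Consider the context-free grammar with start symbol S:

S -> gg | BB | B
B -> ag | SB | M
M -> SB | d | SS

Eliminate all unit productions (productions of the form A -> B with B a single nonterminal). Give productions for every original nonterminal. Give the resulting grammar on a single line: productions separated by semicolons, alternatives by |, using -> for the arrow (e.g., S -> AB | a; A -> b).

S -> d | BB | SB | SS | ag | gg; B -> d | SB | SS | ag; M -> d | SB | SS

Unit productions: B->M, S->B.
Unit pairs (A ⇒* B via units): (B,M), (S,B), (S,M).
S: inherits non-unit rules of {B, M, S} → BB | SB | SS | ag | d | gg.
B: inherits non-unit rules of {B, M} → SB | SS | ag | d.
M: inherits non-unit rules of {M} → SB | SS | d.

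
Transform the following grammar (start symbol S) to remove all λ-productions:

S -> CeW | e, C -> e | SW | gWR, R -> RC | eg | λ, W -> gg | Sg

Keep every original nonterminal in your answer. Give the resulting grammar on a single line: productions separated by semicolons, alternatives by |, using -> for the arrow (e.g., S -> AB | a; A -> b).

Nullable set: {R}.
C -> gWR: R nullable, giving gW | gWR.
Drop R -> λ.
R -> RC: R nullable, giving C | RC.
Unchanged (no nullable symbols): S -> CeW; S -> e; C -> SW; C -> e; R -> eg; W -> Sg; W -> gg.

S -> e | CeW; C -> e | SW | gW | gWR; R -> C | RC | eg; W -> Sg | gg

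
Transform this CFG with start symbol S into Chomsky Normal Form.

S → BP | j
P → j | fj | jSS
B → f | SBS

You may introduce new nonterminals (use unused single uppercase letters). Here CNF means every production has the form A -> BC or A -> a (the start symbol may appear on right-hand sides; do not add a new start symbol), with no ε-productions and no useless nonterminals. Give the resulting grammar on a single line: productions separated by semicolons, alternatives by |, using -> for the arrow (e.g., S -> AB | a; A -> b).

S -> j | BP; A -> f; B -> f | SD; C -> j; D -> BS; E -> SS; P -> j | AC | CE

No ε-productions.
No unit productions to eliminate.
TERM: introduce A -> f, C -> j and substitute in every rule of length ≥2.
BIN: B -> SBS becomes B -> SD, D -> BS; P -> CSS becomes P -> CE, E -> SS.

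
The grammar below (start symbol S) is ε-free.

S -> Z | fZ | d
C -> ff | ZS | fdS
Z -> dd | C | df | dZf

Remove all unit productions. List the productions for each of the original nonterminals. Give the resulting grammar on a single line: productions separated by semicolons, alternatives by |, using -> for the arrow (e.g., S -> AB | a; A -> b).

S -> d | ZS | dd | df | fZ | ff | dZf | fdS; C -> ZS | ff | fdS; Z -> ZS | dd | df | ff | dZf | fdS

Unit productions: S->Z, Z->C.
Unit pairs (A ⇒* B via units): (S,C), (S,Z), (Z,C).
S: inherits non-unit rules of {C, S, Z} → ZS | d | dZf | dd | df | fZ | fdS | ff.
C: inherits non-unit rules of {C} → ZS | fdS | ff.
Z: inherits non-unit rules of {C, Z} → ZS | dZf | dd | df | fdS | ff.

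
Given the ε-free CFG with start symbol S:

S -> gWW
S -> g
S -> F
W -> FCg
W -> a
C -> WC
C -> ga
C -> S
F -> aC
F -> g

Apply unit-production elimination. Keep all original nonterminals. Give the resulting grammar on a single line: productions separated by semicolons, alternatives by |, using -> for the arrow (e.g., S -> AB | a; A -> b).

S -> g | aC | gWW; C -> g | WC | aC | ga | gWW; F -> g | aC; W -> a | FCg

Unit productions: C->S, S->F.
Unit pairs (A ⇒* B via units): (C,F), (C,S), (S,F).
S: inherits non-unit rules of {F, S} → aC | g | gWW.
C: inherits non-unit rules of {C, F, S} → WC | aC | g | gWW | ga.
F: inherits non-unit rules of {F} → aC | g.
W: inherits non-unit rules of {W} → FCg | a.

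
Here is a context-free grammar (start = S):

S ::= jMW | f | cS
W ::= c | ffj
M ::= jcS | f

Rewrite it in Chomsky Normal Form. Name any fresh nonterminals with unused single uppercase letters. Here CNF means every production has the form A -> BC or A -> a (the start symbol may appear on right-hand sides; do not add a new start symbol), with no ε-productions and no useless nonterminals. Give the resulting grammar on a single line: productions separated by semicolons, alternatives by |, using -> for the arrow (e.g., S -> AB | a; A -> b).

No ε-productions.
No unit productions to eliminate.
TERM: introduce B -> c, C -> f, A -> j and substitute in every rule of length ≥2.
BIN: M -> ABS becomes M -> AD, D -> BS; S -> AMW becomes S -> AE, E -> MW; W -> CCA becomes W -> CF, F -> CA.

S -> f | AE | BS; A -> j; B -> c; C -> f; D -> BS; E -> MW; F -> CA; M -> f | AD; W -> c | CF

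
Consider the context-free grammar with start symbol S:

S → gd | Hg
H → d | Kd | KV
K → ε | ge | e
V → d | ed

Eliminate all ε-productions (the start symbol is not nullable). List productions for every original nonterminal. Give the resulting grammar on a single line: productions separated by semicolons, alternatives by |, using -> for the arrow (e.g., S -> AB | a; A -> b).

S -> Hg | gd; H -> V | d | KV | Kd; K -> e | ge; V -> d | ed

Nullable set: {K}.
H -> KV: K nullable, giving KV | V.
H -> Kd: K nullable, giving Kd | d.
Drop K -> ε.
Unchanged (no nullable symbols): S -> Hg; S -> gd; H -> d; K -> e; K -> ge; V -> d; V -> ed.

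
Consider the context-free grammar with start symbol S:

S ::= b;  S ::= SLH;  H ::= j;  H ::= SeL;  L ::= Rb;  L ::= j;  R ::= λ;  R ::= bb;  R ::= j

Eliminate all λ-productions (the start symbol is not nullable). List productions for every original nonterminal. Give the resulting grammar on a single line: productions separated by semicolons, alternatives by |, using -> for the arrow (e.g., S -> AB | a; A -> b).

S -> b | SLH; H -> j | SeL; L -> b | j | Rb; R -> j | bb

Nullable set: {R}.
L -> Rb: R nullable, giving Rb | b.
Drop R -> λ.
Unchanged (no nullable symbols): S -> SLH; S -> b; H -> SeL; H -> j; L -> j; R -> bb; R -> j.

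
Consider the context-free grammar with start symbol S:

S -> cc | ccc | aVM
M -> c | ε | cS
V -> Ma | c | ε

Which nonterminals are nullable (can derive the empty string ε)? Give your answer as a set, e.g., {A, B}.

{M, V}

Directly nullable (have an ε-rule): {M, V}.
Not nullable: S — each has a terminal in every rule's right-hand side or depends on a non-nullable symbol.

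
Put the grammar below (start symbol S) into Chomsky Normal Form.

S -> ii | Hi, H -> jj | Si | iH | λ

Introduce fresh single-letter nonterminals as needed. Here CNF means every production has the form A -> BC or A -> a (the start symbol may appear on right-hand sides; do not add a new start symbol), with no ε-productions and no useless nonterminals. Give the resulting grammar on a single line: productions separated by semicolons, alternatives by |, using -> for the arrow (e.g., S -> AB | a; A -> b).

Nullable: {H}; after ε-elimination: S -> i | Hi | ii; H -> i | Si | iH | jj.
No unit productions to eliminate.
TERM: introduce A -> i, B -> j and substitute in every rule of length ≥2.

S -> i | AA | HA; A -> i; B -> j; H -> i | AH | BB | SA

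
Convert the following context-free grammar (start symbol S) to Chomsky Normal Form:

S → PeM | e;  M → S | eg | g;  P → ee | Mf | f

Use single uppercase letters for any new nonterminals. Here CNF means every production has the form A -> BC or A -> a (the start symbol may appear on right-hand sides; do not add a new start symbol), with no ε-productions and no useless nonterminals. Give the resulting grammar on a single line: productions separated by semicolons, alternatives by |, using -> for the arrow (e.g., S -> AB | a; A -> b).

S -> e | PE; A -> e; B -> g; C -> f; D -> AM; E -> AM; M -> e | g | AB | PD; P -> f | AA | MC

No ε-productions.
After unit-elimination: S -> e | PeM; M -> e | g | eg | PeM; P -> f | Mf | ee.
TERM: introduce A -> e, C -> f, B -> g and substitute in every rule of length ≥2.
BIN: M -> PAM becomes M -> PD, D -> AM; S -> PAM becomes S -> PE, E -> AM.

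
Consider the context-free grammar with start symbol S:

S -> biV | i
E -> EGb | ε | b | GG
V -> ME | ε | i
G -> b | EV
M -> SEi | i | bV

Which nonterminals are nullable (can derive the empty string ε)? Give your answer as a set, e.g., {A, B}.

Directly nullable (have an ε-rule): {E, V}.
G is nullable via G -> EV (every symbol on the right is already known nullable).
Not nullable: M, S — each has a terminal in every rule's right-hand side or depends on a non-nullable symbol.

{E, G, V}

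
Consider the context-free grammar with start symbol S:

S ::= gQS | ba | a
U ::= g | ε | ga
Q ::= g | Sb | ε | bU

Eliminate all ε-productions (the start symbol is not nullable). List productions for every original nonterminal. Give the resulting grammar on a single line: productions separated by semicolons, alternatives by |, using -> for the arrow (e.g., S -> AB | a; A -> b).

S -> a | ba | gS | gQS; Q -> b | g | Sb | bU; U -> g | ga

Nullable set: {Q, U}.
S -> gQS: Q nullable, giving gQS | gS.
Drop Q -> ε.
Q -> bU: U nullable, giving b | bU.
Drop U -> ε.
Unchanged (no nullable symbols): S -> a; S -> ba; Q -> Sb; Q -> g; U -> g; U -> ga.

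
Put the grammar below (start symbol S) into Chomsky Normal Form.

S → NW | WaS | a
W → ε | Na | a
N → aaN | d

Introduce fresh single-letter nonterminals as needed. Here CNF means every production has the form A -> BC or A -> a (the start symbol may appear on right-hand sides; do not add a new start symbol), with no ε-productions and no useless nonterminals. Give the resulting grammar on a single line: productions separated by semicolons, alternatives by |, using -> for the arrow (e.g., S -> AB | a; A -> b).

Nullable: {W}; after ε-elimination: S -> N | a | NW | aS | WaS; N -> d | aaN; W -> a | Na.
After unit-elimination: S -> a | d | NW | aS | WaS | aaN; N -> d | aaN; W -> a | Na.
TERM: introduce A -> a and substitute in every rule of length ≥2.
BIN: N -> AAN becomes N -> AB, B -> AN; S -> AAN becomes S -> AC, C -> AN; S -> WAS becomes S -> WD, D -> AS.

S -> a | d | AC | AS | NW | WD; A -> a; B -> AN; C -> AN; D -> AS; N -> d | AB; W -> a | NA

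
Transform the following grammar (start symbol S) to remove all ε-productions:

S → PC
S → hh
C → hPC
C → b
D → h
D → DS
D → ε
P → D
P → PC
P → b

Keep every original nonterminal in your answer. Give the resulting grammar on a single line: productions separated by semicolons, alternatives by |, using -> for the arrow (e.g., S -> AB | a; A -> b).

S -> C | PC | hh; C -> b | hC | hPC; D -> S | h | DS; P -> C | D | b | PC

Nullable set: {D, P}.
S -> PC: P nullable, giving C | PC.
C -> hPC: P nullable, giving hC | hPC.
Drop D -> ε.
D -> DS: D nullable, giving DS | S.
P -> D: D nullable, giving D.
P -> PC: P nullable, giving C | PC.
Unchanged (no nullable symbols): S -> hh; C -> b; D -> h; P -> b.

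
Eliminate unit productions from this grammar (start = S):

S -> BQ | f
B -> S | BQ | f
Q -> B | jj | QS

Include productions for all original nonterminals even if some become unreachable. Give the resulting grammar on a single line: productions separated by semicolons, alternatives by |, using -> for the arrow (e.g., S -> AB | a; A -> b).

Unit productions: B->S, Q->B.
Unit pairs (A ⇒* B via units): (B,S), (Q,B), (Q,S).
S: inherits non-unit rules of {S} → BQ | f.
B: inherits non-unit rules of {B, S} → BQ | f.
Q: inherits non-unit rules of {B, Q, S} → BQ | QS | f | jj.

S -> f | BQ; B -> f | BQ; Q -> f | BQ | QS | jj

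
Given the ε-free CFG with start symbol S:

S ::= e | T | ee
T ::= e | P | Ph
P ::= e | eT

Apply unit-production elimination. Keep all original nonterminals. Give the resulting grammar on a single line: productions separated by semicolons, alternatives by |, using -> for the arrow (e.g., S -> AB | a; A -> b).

Unit productions: S->T, T->P.
Unit pairs (A ⇒* B via units): (S,P), (S,T), (T,P).
S: inherits non-unit rules of {P, S, T} → Ph | e | eT | ee.
P: inherits non-unit rules of {P} → e | eT.
T: inherits non-unit rules of {P, T} → Ph | e | eT.

S -> e | Ph | eT | ee; P -> e | eT; T -> e | Ph | eT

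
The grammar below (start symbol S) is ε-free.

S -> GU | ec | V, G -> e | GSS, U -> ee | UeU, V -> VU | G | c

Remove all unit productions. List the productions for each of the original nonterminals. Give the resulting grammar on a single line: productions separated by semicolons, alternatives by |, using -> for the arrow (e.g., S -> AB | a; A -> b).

S -> c | e | GU | VU | ec | GSS; G -> e | GSS; U -> ee | UeU; V -> c | e | VU | GSS

Unit productions: S->V, V->G.
Unit pairs (A ⇒* B via units): (S,G), (S,V), (V,G).
S: inherits non-unit rules of {G, S, V} → GSS | GU | VU | c | e | ec.
G: inherits non-unit rules of {G} → GSS | e.
U: inherits non-unit rules of {U} → UeU | ee.
V: inherits non-unit rules of {G, V} → GSS | VU | c | e.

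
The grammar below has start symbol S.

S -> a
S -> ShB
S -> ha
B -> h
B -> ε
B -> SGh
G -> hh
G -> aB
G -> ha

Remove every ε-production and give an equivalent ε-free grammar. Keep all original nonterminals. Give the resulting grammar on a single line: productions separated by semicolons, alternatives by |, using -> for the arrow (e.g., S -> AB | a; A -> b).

Nullable set: {B}.
S -> ShB: B nullable, giving Sh | ShB.
Drop B -> ε.
G -> aB: B nullable, giving a | aB.
Unchanged (no nullable symbols): S -> a; S -> ha; B -> SGh; B -> h; G -> ha; G -> hh.

S -> a | Sh | ha | ShB; B -> h | SGh; G -> a | aB | ha | hh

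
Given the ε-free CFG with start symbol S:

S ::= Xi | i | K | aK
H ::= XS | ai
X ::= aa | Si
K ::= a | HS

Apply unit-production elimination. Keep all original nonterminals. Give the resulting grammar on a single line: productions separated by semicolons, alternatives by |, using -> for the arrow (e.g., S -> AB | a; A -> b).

S -> a | i | HS | Xi | aK; H -> XS | ai; K -> a | HS; X -> Si | aa

Unit productions: S->K.
Unit pairs (A ⇒* B via units): (S,K).
S: inherits non-unit rules of {K, S} → HS | Xi | a | aK | i.
H: inherits non-unit rules of {H} → XS | ai.
K: inherits non-unit rules of {K} → HS | a.
X: inherits non-unit rules of {X} → Si | aa.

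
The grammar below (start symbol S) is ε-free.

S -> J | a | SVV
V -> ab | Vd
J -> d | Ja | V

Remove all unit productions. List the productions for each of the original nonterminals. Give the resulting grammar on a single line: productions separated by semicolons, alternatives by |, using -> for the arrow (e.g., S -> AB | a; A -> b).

Unit productions: J->V, S->J.
Unit pairs (A ⇒* B via units): (J,V), (S,J), (S,V).
S: inherits non-unit rules of {J, S, V} → Ja | SVV | Vd | a | ab | d.
J: inherits non-unit rules of {J, V} → Ja | Vd | ab | d.
V: inherits non-unit rules of {V} → Vd | ab.

S -> a | d | Ja | Vd | ab | SVV; J -> d | Ja | Vd | ab; V -> Vd | ab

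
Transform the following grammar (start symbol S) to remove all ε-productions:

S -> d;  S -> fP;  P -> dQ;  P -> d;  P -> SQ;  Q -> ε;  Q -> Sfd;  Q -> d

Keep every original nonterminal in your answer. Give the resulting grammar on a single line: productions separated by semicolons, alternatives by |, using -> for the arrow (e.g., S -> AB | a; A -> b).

Nullable set: {Q}.
P -> SQ: Q nullable, giving S | SQ.
P -> dQ: Q nullable, giving d | dQ.
Drop Q -> ε.
Unchanged (no nullable symbols): S -> d; S -> fP; P -> d; Q -> Sfd; Q -> d.

S -> d | fP; P -> S | d | SQ | dQ; Q -> d | Sfd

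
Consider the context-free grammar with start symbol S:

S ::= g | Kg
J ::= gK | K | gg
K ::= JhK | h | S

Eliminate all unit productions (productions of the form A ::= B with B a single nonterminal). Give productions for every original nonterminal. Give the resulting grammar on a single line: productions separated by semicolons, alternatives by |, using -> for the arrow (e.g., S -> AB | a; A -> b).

Unit productions: J->K, K->S.
Unit pairs (A ⇒* B via units): (J,K), (J,S), (K,S).
S: inherits non-unit rules of {S} → Kg | g.
J: inherits non-unit rules of {J, K, S} → JhK | Kg | g | gK | gg | h.
K: inherits non-unit rules of {K, S} → JhK | Kg | g | h.

S -> g | Kg; J -> g | h | Kg | gK | gg | JhK; K -> g | h | Kg | JhK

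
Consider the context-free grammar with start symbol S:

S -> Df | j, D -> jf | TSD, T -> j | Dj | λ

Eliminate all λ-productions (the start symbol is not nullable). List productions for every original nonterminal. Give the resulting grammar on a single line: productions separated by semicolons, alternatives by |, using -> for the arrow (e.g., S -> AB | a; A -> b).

S -> j | Df; D -> SD | jf | TSD; T -> j | Dj

Nullable set: {T}.
D -> TSD: T nullable, giving SD | TSD.
Drop T -> λ.
Unchanged (no nullable symbols): S -> Df; S -> j; D -> jf; T -> Dj; T -> j.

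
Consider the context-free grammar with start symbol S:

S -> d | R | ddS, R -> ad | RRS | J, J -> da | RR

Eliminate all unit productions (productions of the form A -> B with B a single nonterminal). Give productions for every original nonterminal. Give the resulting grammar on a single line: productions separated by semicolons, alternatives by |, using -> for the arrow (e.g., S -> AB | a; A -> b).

Unit productions: R->J, S->R.
Unit pairs (A ⇒* B via units): (R,J), (S,J), (S,R).
S: inherits non-unit rules of {J, R, S} → RR | RRS | ad | d | da | ddS.
J: inherits non-unit rules of {J} → RR | da.
R: inherits non-unit rules of {J, R} → RR | RRS | ad | da.

S -> d | RR | ad | da | RRS | ddS; J -> RR | da; R -> RR | ad | da | RRS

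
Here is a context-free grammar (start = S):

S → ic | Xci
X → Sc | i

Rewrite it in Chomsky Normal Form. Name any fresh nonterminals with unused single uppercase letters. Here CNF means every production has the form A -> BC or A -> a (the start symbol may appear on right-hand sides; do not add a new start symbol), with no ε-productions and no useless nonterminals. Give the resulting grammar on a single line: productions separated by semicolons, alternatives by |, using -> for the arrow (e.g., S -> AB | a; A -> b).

No ε-productions.
No unit productions to eliminate.
TERM: introduce A -> c, B -> i and substitute in every rule of length ≥2.
BIN: S -> XAB becomes S -> XC, C -> AB.

S -> BA | XC; A -> c; B -> i; C -> AB; X -> i | SA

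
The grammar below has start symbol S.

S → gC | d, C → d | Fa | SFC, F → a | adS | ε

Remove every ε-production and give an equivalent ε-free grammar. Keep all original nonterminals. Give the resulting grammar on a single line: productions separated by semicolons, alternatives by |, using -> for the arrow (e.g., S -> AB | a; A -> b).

S -> d | gC; C -> a | d | Fa | SC | SFC; F -> a | adS

Nullable set: {F}.
C -> Fa: F nullable, giving Fa | a.
C -> SFC: F nullable, giving SC | SFC.
Drop F -> ε.
Unchanged (no nullable symbols): S -> d; S -> gC; C -> d; F -> a; F -> adS.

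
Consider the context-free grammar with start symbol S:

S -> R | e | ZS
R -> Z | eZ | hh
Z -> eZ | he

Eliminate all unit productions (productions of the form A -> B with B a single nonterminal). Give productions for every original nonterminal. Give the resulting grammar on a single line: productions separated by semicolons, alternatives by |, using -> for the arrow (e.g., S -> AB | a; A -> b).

S -> e | ZS | eZ | he | hh; R -> eZ | he | hh; Z -> eZ | he

Unit productions: R->Z, S->R.
Unit pairs (A ⇒* B via units): (R,Z), (S,R), (S,Z).
S: inherits non-unit rules of {R, S, Z} → ZS | e | eZ | he | hh.
R: inherits non-unit rules of {R, Z} → eZ | he | hh.
Z: inherits non-unit rules of {Z} → eZ | he.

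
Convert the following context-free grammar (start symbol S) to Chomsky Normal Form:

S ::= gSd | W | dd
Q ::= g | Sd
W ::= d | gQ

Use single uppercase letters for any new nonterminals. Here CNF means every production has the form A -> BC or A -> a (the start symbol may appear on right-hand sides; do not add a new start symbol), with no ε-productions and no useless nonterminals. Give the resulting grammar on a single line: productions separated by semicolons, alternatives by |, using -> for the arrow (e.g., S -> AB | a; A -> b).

No ε-productions.
After unit-elimination: S -> d | dd | gQ | gSd; Q -> g | Sd; W -> d | gQ.
TERM: introduce A -> d, B -> g and substitute in every rule of length ≥2.
BIN: S -> BSA becomes S -> BC, C -> SA.
Drop unreachable/unproductive: W.

S -> d | AA | BC | BQ; A -> d; B -> g; C -> SA; Q -> g | SA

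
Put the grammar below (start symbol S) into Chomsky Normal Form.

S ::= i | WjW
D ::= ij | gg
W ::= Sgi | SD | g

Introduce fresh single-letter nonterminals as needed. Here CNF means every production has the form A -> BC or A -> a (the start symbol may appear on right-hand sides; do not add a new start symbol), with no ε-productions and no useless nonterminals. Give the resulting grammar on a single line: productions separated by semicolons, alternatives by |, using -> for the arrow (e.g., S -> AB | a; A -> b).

S -> i | WE; A -> g; B -> i; C -> j; D -> AA | BC; E -> CW; F -> AB; W -> g | SD | SF

No ε-productions.
No unit productions to eliminate.
TERM: introduce A -> g, B -> i, C -> j and substitute in every rule of length ≥2.
BIN: S -> WCW becomes S -> WE, E -> CW; W -> SAB becomes W -> SF, F -> AB.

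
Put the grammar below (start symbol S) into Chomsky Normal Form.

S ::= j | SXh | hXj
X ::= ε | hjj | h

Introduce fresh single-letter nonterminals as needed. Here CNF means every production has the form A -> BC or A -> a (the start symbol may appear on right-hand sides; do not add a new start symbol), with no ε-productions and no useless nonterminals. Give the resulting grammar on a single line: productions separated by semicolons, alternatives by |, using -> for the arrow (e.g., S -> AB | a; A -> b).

S -> j | AB | AC | SA | SD; A -> h; B -> j; C -> XB; D -> XA; E -> BB; X -> h | AE

Nullable: {X}; after ε-elimination: S -> j | Sh | hj | SXh | hXj; X -> h | hjj.
No unit productions to eliminate.
TERM: introduce A -> h, B -> j and substitute in every rule of length ≥2.
BIN: S -> AXB becomes S -> AC, C -> XB; S -> SXA becomes S -> SD, D -> XA; X -> ABB becomes X -> AE, E -> BB.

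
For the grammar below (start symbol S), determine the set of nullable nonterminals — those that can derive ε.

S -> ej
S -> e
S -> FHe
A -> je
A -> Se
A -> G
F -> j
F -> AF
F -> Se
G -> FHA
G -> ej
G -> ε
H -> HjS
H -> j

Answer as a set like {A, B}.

{A, G}

Directly nullable (have an ε-rule): {G}.
A is nullable via A -> G (every symbol on the right is already known nullable).
Not nullable: F, H, S — each has a terminal in every rule's right-hand side or depends on a non-nullable symbol.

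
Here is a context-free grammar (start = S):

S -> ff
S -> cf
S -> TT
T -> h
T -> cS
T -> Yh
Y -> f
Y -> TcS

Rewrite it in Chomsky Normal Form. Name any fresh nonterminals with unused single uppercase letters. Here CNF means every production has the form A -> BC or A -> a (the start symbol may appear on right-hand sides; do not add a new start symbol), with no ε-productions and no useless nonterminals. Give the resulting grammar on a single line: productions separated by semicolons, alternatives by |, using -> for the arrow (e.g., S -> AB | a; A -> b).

No ε-productions.
No unit productions to eliminate.
TERM: introduce A -> c, B -> f, C -> h and substitute in every rule of length ≥2.
BIN: Y -> TAS becomes Y -> TD, D -> AS.

S -> AB | BB | TT; A -> c; B -> f; C -> h; D -> AS; T -> h | AS | YC; Y -> f | TD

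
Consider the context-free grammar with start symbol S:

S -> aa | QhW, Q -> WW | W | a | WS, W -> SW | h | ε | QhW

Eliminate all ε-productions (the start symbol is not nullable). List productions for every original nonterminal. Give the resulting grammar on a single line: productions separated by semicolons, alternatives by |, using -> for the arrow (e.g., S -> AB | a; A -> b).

Nullable set: {Q, W}.
S -> QhW: Q, W nullable, giving Qh | QhW | h | hW.
Q -> W: W nullable, giving W.
Q -> WS: W nullable, giving S | WS.
Q -> WW: W, W nullable, giving W | WW.
Drop W -> ε.
W -> QhW: Q, W nullable, giving Qh | QhW | h | hW.
W -> SW: W nullable, giving S | SW.
Unchanged (no nullable symbols): S -> aa; Q -> a; W -> h.

S -> h | Qh | aa | hW | QhW; Q -> S | W | a | WS | WW; W -> S | h | Qh | SW | hW | QhW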